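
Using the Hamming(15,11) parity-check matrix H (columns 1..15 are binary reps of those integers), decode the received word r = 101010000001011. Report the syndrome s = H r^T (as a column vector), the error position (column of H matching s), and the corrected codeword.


s = (1, 0, 1, 0)^T, error position = 10, corrected codeword c = 101010000101011

Compute s = H r^T mod 2 one row at a time:
  s_1 = 0 + 0 + 0 + 0 + 1 + 0 + 1 + 1 = 3 ≡ 1 (mod 2).
  s_2 = 0 + 1 + 0 + 0 + 1 + 0 + 1 + 1 = 4 ≡ 0 (mod 2).
  s_3 = 0 + 1 + 0 + 0 + 0 + 0 + 1 + 1 = 3 ≡ 1 (mod 2).
  s_4 = 1 + 1 + 1 + 0 + 0 + 0 + 0 + 1 = 4 ≡ 0 (mod 2).
s = (1, 0, 1, 0)^T — this equals column 10 of H (binary 1010), so error is at position 10.
Correct: flip bit 10 of r = 101010000001011 to get c = 101010000101011.


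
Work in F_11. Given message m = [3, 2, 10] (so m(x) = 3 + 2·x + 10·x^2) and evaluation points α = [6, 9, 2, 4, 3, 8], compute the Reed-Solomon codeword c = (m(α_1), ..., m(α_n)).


c = [1, 6, 3, 6, 0, 10]

Message polynomial: m(x) = 3 + 2·x + 10·x^2 (mod 11).
For each evaluation point α_i, compute m(α_i) mod 11:
  α_1 = 6: Horner steps 10 → 7 → 1, so m(6) = 1.
  α_2 = 9: Horner steps 10 → 4 → 6, so m(9) = 6.
  α_3 = 2: Horner steps 10 → 0 → 3, so m(2) = 3.
  α_4 = 4: Horner steps 10 → 9 → 6, so m(4) = 6.
  α_5 = 3: Horner steps 10 → 10 → 0, so m(3) = 0.
  α_6 = 8: Horner steps 10 → 5 → 10, so m(8) = 10.
Codeword c = [1, 6, 3, 6, 0, 10] ∈ F_11^6.


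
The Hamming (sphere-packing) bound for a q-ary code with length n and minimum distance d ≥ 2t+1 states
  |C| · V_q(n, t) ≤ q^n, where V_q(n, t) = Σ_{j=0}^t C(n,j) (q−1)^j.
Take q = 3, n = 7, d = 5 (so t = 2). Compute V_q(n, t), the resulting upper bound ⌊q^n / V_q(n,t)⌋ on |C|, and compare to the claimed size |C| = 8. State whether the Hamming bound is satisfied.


V_q(n, t) = 99, q^n = 2187, Hamming bound = 22, |C| = 8 ≤ bound (satisfied).

Step 1: Compute V_q(n, t) = Σ_{j=0}^2 C(n, j) (q−1)^j.
  j = 0: C(7,0)·(2)^0 = 1·1 = 1.
  j = 1: C(7,1)·(2)^1 = 7·2 = 14.
  j = 2: C(7,2)·(2)^2 = 21·4 = 84.
  V_q(n, t) = 1 + 14 + 84 = 99.
Step 2: q^n = 3^7 = 2187.
Step 3: Hamming bound ⌊q^n / V_q(n,t)⌋ = ⌊2187/99⌋ = 22.
Step 4: Compare |C| = 8 to 22: satisfied.
The claimed |C| lies below the Hamming bound.


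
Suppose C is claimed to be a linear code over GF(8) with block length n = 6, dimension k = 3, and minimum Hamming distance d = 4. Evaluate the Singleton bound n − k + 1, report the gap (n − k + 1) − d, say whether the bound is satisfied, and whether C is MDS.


Singleton RHS = n − k + 1 = 4, slack = 0, bound satisfied, MDS.

Singleton bound: d ≤ n − k + 1.
Here n = 6, k = 3, so n − k + 1 = 4.
Given d = 4, check d ≤ 4: YES.
Slack = (n − k + 1) − d = 0.
The code is MDS (slack = 0).
Description: the claimed parameters are [6, 3, 4]_8; such a code would be MDS (meets Singleton bound).


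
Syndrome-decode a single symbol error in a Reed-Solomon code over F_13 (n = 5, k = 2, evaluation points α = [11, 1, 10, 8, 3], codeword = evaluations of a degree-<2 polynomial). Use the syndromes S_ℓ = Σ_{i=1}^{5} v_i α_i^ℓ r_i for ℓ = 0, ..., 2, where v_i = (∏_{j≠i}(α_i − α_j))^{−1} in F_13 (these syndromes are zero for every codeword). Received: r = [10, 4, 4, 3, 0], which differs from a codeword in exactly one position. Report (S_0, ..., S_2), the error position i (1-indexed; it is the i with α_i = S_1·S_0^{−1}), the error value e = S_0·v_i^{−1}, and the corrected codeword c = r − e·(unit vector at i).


S = (11, 6, 8), error at position 3, error magnitude e = 5, c = [10, 4, 12, 3, 0].

Step 1: column multipliers v_i = (∏_{j≠i}(α_i − α_j))^{−1} mod 13.
  i = 1 (α = 11): (11−1)(11−10)(11−8)(11−3) = 10·1·3·8 = 240 ≡ 6, so v_1 = 6^{−1} = 11 (mod 13).
  i = 2 (α = 1): (1−11)(1−10)(1−8)(1−3) = (−10)·(−9)·(−7)·(−2) = 1260 ≡ 12, so v_2 = 12^{−1} = 12 (mod 13).
  i = 3 (α = 10): (10−11)(10−1)(10−8)(10−3) = (−1)·9·2·7 = −126 ≡ 4, so v_3 = 4^{−1} = 10 (mod 13).
  i = 4 (α = 8): (8−11)(8−1)(8−10)(8−3) = (−3)·7·(−2)·5 = 210 ≡ 2, so v_4 = 2^{−1} = 7 (mod 13).
  i = 5 (α = 3): (3−11)(3−1)(3−10)(3−8) = (−8)·2·(−7)·(−5) = −560 ≡ 12, so v_5 = 12^{−1} = 12 (mod 13).
  v = [11, 12, 10, 7, 12].
Step 2: syndromes of r = [10, 4, 4, 3, 0] (all sums mod 13).
  S_0 = Σ v_i r_i = 11·10 + 12·4 + 10·4 + 7·3 + 12·0 = 219 ≡ 11.
  S_1 = Σ v_i α_i r_i = 11·11·10 + 12·1·4 + 10·10·4 + 7·8·3 + 12·3·0 = 1826 ≡ 6.
  α_i^2 mod 13 = [4, 1, 9, 12, 9].
  S_2 = Σ v_i α_i^2 r_i = 11·4·10 + 12·1·4 + 10·9·4 + 7·12·3 + 12·9·0 = 1100 ≡ 8.
  S = (11, 6, 8) ≠ 0, so r is not a codeword (an error is present).
Step 3: locate the error. For a single error e at position i, S_ℓ = v_i·e·α_i^ℓ, so α_err = S_1/S_0.
  S_0^{−1} = 11^{−1} = 6 (mod 13), so α_err = 6·6 = 36 ≡ 10 = α_3. Error position i = 3.
  Consistency check: S_2/S_1 = 8·11 = 88 ≡ 10 = α_err ✓ (single-error assumption holds).
Step 4: error magnitude e = S_0/v_3 = S_0·∏_{j≠3}(α_3 − α_j) = 11·4 = 44 ≡ 5 (mod 13).
Step 5: correct position 3: c_3 = r_3 − e = 4 − 5 ≡ 12 (mod 13). Hence c = [10, 4, 12, 3, 0].
  Check: interpolating c through the α_i gives m(x) = 6 + 11·x (degree < 2) with m(α_i) = c_i for every i, so c is indeed a codeword.


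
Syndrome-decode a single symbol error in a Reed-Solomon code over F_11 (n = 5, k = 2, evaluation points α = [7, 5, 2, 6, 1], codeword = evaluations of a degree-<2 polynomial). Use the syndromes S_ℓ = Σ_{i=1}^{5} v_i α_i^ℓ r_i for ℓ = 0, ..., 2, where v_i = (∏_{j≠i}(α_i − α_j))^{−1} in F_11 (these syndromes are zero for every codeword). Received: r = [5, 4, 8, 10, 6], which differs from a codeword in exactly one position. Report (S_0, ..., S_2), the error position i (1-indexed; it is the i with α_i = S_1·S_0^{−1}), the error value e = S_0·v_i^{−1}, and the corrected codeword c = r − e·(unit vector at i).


S = (7, 7, 7), error at position 5, error magnitude e = 4, c = [5, 4, 8, 10, 2].

Step 1: column multipliers v_i = (∏_{j≠i}(α_i − α_j))^{−1} mod 11.
  i = 1 (α = 7): (7−5)(7−2)(7−6)(7−1) = 2·5·1·6 = 60 ≡ 5, so v_1 = 5^{−1} = 9 (mod 11).
  i = 2 (α = 5): (5−7)(5−2)(5−6)(5−1) = (−2)·3·(−1)·4 = 24 ≡ 2, so v_2 = 2^{−1} = 6 (mod 11).
  i = 3 (α = 2): (2−7)(2−5)(2−6)(2−1) = (−5)·(−3)·(−4)·1 = −60 ≡ 6, so v_3 = 6^{−1} = 2 (mod 11).
  i = 4 (α = 6): (6−7)(6−5)(6−2)(6−1) = (−1)·1·4·5 = −20 ≡ 2, so v_4 = 2^{−1} = 6 (mod 11).
  i = 5 (α = 1): (1−7)(1−5)(1−2)(1−6) = (−6)·(−4)·(−1)·(−5) = 120 ≡ 10, so v_5 = 10^{−1} = 10 (mod 11).
  v = [9, 6, 2, 6, 10].
Step 2: syndromes of r = [5, 4, 8, 10, 6] (all sums mod 11).
  S_0 = Σ v_i r_i = 9·5 + 6·4 + 2·8 + 6·10 + 10·6 = 205 ≡ 7.
  S_1 = Σ v_i α_i r_i = 9·7·5 + 6·5·4 + 2·2·8 + 6·6·10 + 10·1·6 = 887 ≡ 7.
  α_i^2 mod 11 = [5, 3, 4, 3, 1].
  S_2 = Σ v_i α_i^2 r_i = 9·5·5 + 6·3·4 + 2·4·8 + 6·3·10 + 10·1·6 = 601 ≡ 7.
  S = (7, 7, 7) ≠ 0, so r is not a codeword (an error is present).
Step 3: locate the error. For a single error e at position i, S_ℓ = v_i·e·α_i^ℓ, so α_err = S_1/S_0.
  S_0^{−1} = 7^{−1} = 8 (mod 11), so α_err = 7·8 = 56 ≡ 1 = α_5. Error position i = 5.
  Consistency check: S_2/S_1 = 7·8 = 56 ≡ 1 = α_err ✓ (single-error assumption holds).
Step 4: error magnitude e = S_0/v_5 = S_0·∏_{j≠5}(α_5 − α_j) = 7·10 = 70 ≡ 4 (mod 11).
Step 5: correct position 5: c_5 = r_5 − e = 6 − 4 ≡ 2 (mod 11). Hence c = [5, 4, 8, 10, 2].
  Check: interpolating c through the α_i gives m(x) = 7 + 6·x (degree < 2) with m(α_i) = c_i for every i, so c is indeed a codeword.


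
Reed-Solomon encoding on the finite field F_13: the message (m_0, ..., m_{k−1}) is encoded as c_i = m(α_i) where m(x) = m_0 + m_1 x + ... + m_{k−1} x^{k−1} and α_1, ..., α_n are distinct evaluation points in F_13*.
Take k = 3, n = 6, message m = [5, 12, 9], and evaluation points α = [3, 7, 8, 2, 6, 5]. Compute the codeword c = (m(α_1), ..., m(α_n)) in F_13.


c = [5, 10, 1, 0, 11, 4]

Message polynomial: m(x) = 5 + 12·x + 9·x^2 (mod 13).
For each evaluation point α_i, compute m(α_i) mod 13:
  α_1 = 3: Horner steps 9 → 0 → 5, so m(3) = 5.
  α_2 = 7: Horner steps 9 → 10 → 10, so m(7) = 10.
  α_3 = 8: Horner steps 9 → 6 → 1, so m(8) = 1.
  α_4 = 2: Horner steps 9 → 4 → 0, so m(2) = 0.
  α_5 = 6: Horner steps 9 → 1 → 11, so m(6) = 11.
  α_6 = 5: Horner steps 9 → 5 → 4, so m(5) = 4.
Codeword c = [5, 10, 1, 0, 11, 4] ∈ F_13^6.


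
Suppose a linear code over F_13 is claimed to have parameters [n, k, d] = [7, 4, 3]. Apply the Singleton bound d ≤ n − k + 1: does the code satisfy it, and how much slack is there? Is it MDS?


Singleton RHS = n − k + 1 = 4, slack = 1, bound satisfied, not MDS.

Singleton bound: d ≤ n − k + 1.
Here n = 7, k = 4, so n − k + 1 = 4.
Given d = 3, check d ≤ 4: YES.
Slack = (n − k + 1) − d = 1.
The code is NOT MDS (slack = 1 > 0).
Description: the claimed parameters are [7, 4, 3]_13; such a code would be non-MDS.


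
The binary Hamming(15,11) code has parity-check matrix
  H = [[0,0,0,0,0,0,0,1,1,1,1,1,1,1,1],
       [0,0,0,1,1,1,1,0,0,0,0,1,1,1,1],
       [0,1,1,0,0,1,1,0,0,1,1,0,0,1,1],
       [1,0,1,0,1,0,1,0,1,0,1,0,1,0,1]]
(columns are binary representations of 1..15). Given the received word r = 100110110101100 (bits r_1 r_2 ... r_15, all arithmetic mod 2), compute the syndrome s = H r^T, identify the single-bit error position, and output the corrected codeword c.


s = (0, 1, 0, 0)^T, error position = 4, corrected codeword c = 100010110101100

Compute s = H r^T mod 2 one row at a time:
  s_1 = 1 + 0 + 1 + 0 + 1 + 1 + 0 + 0 = 4 ≡ 0 (mod 2).
  s_2 = 1 + 1 + 0 + 1 + 1 + 1 + 0 + 0 = 5 ≡ 1 (mod 2).
  s_3 = 0 + 0 + 0 + 1 + 1 + 0 + 0 + 0 = 2 ≡ 0 (mod 2).
  s_4 = 1 + 0 + 1 + 1 + 0 + 0 + 1 + 0 = 4 ≡ 0 (mod 2).
s = (0, 1, 0, 0)^T — this equals column 4 of H (binary 0100), so error is at position 4.
Correct: flip bit 4 of r = 100110110101100 to get c = 100010110101100.


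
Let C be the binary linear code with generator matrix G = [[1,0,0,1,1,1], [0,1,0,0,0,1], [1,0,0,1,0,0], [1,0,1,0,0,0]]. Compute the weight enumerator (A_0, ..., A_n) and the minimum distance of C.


Weight distribution: A_0 = 1, A_2 = 6, A_4 = 9. Minimum distance d = 2.

Enumerate all 2^4 = 16 messages m ∈ F_2^4.
For each, compute codeword c = mG in F_2^6, then tally its weight.
  m = 0000 → c = 000000, weight = 0.
  m = 1000 → c = 100111, weight = 4.
  m = 0100 → c = 010001, weight = 2.
  m = 1100 → c = 110110, weight = 4.
  m = 0010 → c = 100100, weight = 2.
  m = 1010 → c = 000011, weight = 2.
  m = 0110 → c = 110101, weight = 4.
  m = 1110 → c = 010010, weight = 2.
  m = 0001 → c = 101000, weight = 2.
  m = 1001 → c = 001111, weight = 4.
  m = 0101 → c = 111001, weight = 4.
  m = 1101 → c = 011110, weight = 4.
  m = 0011 → c = 001100, weight = 2.
  m = 1011 → c = 101011, weight = 4.
  m = 0111 → c = 011101, weight = 4.
  m = 1111 → c = 111010, weight = 4.
Tally weights:
  weight 0: 1 codewords.
  weight 2: 6 codewords.
  weight 4: 9 codewords.
Minimum distance d = smallest w > 0 with A_w > 0 = 2.
Sanity: Σ A_w = 16 = 2^4 = 16 ✓.


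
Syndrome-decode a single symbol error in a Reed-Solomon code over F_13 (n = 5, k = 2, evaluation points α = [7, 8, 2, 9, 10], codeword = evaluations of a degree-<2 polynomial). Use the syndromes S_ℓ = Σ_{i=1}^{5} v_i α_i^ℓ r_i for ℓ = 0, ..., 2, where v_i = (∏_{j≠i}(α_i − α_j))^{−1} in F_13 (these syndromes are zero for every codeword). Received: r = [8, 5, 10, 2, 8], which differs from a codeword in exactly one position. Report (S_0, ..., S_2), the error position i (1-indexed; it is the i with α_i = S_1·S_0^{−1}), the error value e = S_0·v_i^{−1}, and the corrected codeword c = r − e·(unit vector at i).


S = (1, 10, 9), error at position 5, error magnitude e = 9, c = [8, 5, 10, 2, 12].

Step 1: column multipliers v_i = (∏_{j≠i}(α_i − α_j))^{−1} mod 13.
  i = 1 (α = 7): (7−8)(7−2)(7−9)(7−10) = (−1)·5·(−2)·(−3) = −30 ≡ 9, so v_1 = 9^{−1} = 3 (mod 13).
  i = 2 (α = 8): (8−7)(8−2)(8−9)(8−10) = 1·6·(−1)·(−2) = 12 ≡ 12, so v_2 = 12^{−1} = 12 (mod 13).
  i = 3 (α = 2): (2−7)(2−8)(2−9)(2−10) = (−5)·(−6)·(−7)·(−8) = 1680 ≡ 3, so v_3 = 3^{−1} = 9 (mod 13).
  i = 4 (α = 9): (9−7)(9−8)(9−2)(9−10) = 2·1·7·(−1) = −14 ≡ 12, so v_4 = 12^{−1} = 12 (mod 13).
  i = 5 (α = 10): (10−7)(10−8)(10−2)(10−9) = 3·2·8·1 = 48 ≡ 9, so v_5 = 9^{−1} = 3 (mod 13).
  v = [3, 12, 9, 12, 3].
Step 2: syndromes of r = [8, 5, 10, 2, 8] (all sums mod 13).
  S_0 = Σ v_i r_i = 3·8 + 12·5 + 9·10 + 12·2 + 3·8 = 222 ≡ 1.
  S_1 = Σ v_i α_i r_i = 3·7·8 + 12·8·5 + 9·2·10 + 12·9·2 + 3·10·8 = 1284 ≡ 10.
  α_i^2 mod 13 = [10, 12, 4, 3, 9].
  S_2 = Σ v_i α_i^2 r_i = 3·10·8 + 12·12·5 + 9·4·10 + 12·3·2 + 3·9·8 = 1608 ≡ 9.
  S = (1, 10, 9) ≠ 0, so r is not a codeword (an error is present).
Step 3: locate the error. For a single error e at position i, S_ℓ = v_i·e·α_i^ℓ, so α_err = S_1/S_0.
  S_0^{−1} = 1^{−1} = 1 (mod 13), so α_err = 10·1 = 10 ≡ 10 = α_5. Error position i = 5.
  Consistency check: S_2/S_1 = 9·4 = 36 ≡ 10 = α_err ✓ (single-error assumption holds).
Step 4: error magnitude e = S_0/v_5 = S_0·∏_{j≠5}(α_5 − α_j) = 1·9 = 9 ≡ 9 (mod 13).
Step 5: correct position 5: c_5 = r_5 − e = 8 − 9 ≡ 12 (mod 13). Hence c = [8, 5, 10, 2, 12].
  Check: interpolating c through the α_i gives m(x) = 3 + 10·x (degree < 2) with m(α_i) = c_i for every i, so c is indeed a codeword.


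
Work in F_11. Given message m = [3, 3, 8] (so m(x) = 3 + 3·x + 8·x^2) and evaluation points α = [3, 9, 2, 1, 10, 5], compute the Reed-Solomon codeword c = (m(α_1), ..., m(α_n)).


c = [7, 7, 8, 3, 8, 9]

Message polynomial: m(x) = 3 + 3·x + 8·x^2 (mod 11).
For each evaluation point α_i, compute m(α_i) mod 11:
  α_1 = 3: Horner steps 8 → 5 → 7, so m(3) = 7.
  α_2 = 9: Horner steps 8 → 9 → 7, so m(9) = 7.
  α_3 = 2: Horner steps 8 → 8 → 8, so m(2) = 8.
  α_4 = 1: Horner steps 8 → 0 → 3, so m(1) = 3.
  α_5 = 10: Horner steps 8 → 6 → 8, so m(10) = 8.
  α_6 = 5: Horner steps 8 → 10 → 9, so m(5) = 9.
Codeword c = [7, 7, 8, 3, 8, 9] ∈ F_11^6.


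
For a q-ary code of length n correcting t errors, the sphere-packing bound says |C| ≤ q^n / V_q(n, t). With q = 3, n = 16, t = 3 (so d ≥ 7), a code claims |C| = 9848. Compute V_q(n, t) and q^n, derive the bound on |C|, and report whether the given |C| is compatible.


V_q(n, t) = 4993, q^n = 43046721, Hamming bound = 8621, |C| = 9848 > bound (violated).

Step 1: Compute V_q(n, t) = Σ_{j=0}^3 C(n, j) (q−1)^j.
  j = 0: C(16,0)·(2)^0 = 1·1 = 1.
  j = 1: C(16,1)·(2)^1 = 16·2 = 32.
  j = 2: C(16,2)·(2)^2 = 120·4 = 480.
  j = 3: C(16,3)·(2)^3 = 560·8 = 4480.
  V_q(n, t) = 1 + 32 + 480 + 4480 = 4993.
Step 2: q^n = 3^16 = 43046721.
Step 3: Hamming bound ⌊q^n / V_q(n,t)⌋ = ⌊43046721/4993⌋ = 8621.
Step 4: Compare |C| = 9848 to 8621: violated.
The claimed |C| lies above the Hamming bound, so no 3-ary code of length 16 with d ≥ 7 can have 9848 codewords.


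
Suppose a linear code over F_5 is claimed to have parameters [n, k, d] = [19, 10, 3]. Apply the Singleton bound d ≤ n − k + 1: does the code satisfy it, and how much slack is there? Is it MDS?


Singleton RHS = n − k + 1 = 10, slack = 7, bound satisfied, not MDS.

Singleton bound: d ≤ n − k + 1.
Here n = 19, k = 10, so n − k + 1 = 10.
Given d = 3, check d ≤ 10: YES.
Slack = (n − k + 1) − d = 7.
The code is NOT MDS (slack = 7 > 0).
Description: the claimed parameters are [19, 10, 3]_5; such a code would be non-MDS.


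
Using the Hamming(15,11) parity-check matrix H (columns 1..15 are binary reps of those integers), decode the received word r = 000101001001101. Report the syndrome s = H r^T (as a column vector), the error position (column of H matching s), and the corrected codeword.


s = (0, 1, 0, 1)^T, error position = 5, corrected codeword c = 000111001001101

Compute s = H r^T mod 2 one row at a time:
  s_1 = 0 + 1 + 0 + 0 + 1 + 1 + 0 + 1 = 4 ≡ 0 (mod 2).
  s_2 = 1 + 0 + 1 + 0 + 1 + 1 + 0 + 1 = 5 ≡ 1 (mod 2).
  s_3 = 0 + 0 + 1 + 0 + 0 + 0 + 0 + 1 = 2 ≡ 0 (mod 2).
  s_4 = 0 + 0 + 0 + 0 + 1 + 0 + 1 + 1 = 3 ≡ 1 (mod 2).
s = (0, 1, 0, 1)^T — this equals column 5 of H (binary 0101), so error is at position 5.
Correct: flip bit 5 of r = 000101001001101 to get c = 000111001001101.


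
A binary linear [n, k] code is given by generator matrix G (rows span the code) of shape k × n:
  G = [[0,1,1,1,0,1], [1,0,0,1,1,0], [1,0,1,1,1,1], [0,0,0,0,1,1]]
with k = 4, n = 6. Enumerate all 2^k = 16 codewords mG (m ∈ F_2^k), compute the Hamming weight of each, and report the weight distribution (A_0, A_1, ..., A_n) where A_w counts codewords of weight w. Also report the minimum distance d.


Weight distribution: A_0 = 1, A_2 = 4, A_3 = 6, A_4 = 3, A_5 = 2. Minimum distance d = 2.

Enumerate all 2^4 = 16 messages m ∈ F_2^4.
For each, compute codeword c = mG in F_2^6, then tally its weight.
  m = 0000 → c = 000000, weight = 0.
  m = 1000 → c = 011101, weight = 4.
  m = 0100 → c = 100110, weight = 3.
  m = 1100 → c = 111011, weight = 5.
  m = 0010 → c = 101111, weight = 5.
  m = 1010 → c = 110010, weight = 3.
  m = 0110 → c = 001001, weight = 2.
  m = 1110 → c = 010100, weight = 2.
  m = 0001 → c = 000011, weight = 2.
  m = 1001 → c = 011110, weight = 4.
  m = 0101 → c = 100101, weight = 3.
  m = 1101 → c = 111000, weight = 3.
  m = 0011 → c = 101100, weight = 3.
  m = 1011 → c = 110001, weight = 3.
  m = 0111 → c = 001010, weight = 2.
  m = 1111 → c = 010111, weight = 4.
Tally weights:
  weight 0: 1 codewords.
  weight 2: 4 codewords.
  weight 3: 6 codewords.
  weight 4: 3 codewords.
  weight 5: 2 codewords.
Minimum distance d = smallest w > 0 with A_w > 0 = 2.
Sanity: Σ A_w = 16 = 2^4 = 16 ✓.


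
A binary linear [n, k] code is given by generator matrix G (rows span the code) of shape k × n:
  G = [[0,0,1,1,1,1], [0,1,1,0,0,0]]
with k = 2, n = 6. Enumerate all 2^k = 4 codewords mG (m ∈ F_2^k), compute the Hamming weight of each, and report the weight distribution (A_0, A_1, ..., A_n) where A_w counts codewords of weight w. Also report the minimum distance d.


Weight distribution: A_0 = 1, A_2 = 1, A_4 = 2. Minimum distance d = 2.

Enumerate all 2^2 = 4 messages m ∈ F_2^2.
For each, compute codeword c = mG in F_2^6, then tally its weight.
  m = 00 → c = 000000, weight = 0.
  m = 10 → c = 001111, weight = 4.
  m = 01 → c = 011000, weight = 2.
  m = 11 → c = 010111, weight = 4.
Tally weights:
  weight 0: 1 codewords.
  weight 2: 1 codewords.
  weight 4: 2 codewords.
Minimum distance d = smallest w > 0 with A_w > 0 = 2.
Sanity: Σ A_w = 4 = 2^2 = 4 ✓.


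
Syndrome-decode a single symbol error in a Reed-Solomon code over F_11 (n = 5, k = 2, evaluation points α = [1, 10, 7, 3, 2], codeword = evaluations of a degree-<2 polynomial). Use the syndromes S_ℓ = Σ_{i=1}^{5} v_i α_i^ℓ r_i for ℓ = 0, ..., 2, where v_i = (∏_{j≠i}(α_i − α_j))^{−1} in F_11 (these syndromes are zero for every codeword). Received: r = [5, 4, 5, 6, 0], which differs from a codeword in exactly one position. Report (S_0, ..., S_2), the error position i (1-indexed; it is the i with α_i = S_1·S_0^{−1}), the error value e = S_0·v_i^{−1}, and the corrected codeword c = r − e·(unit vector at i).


S = (10, 4, 6), error at position 3, error magnitude e = 8, c = [5, 4, 8, 6, 0].

Step 1: column multipliers v_i = (∏_{j≠i}(α_i − α_j))^{−1} mod 11.
  i = 1 (α = 1): (1−10)(1−7)(1−3)(1−2) = (−9)·(−6)·(−2)·(−1) = 108 ≡ 9, so v_1 = 9^{−1} = 5 (mod 11).
  i = 2 (α = 10): (10−1)(10−7)(10−3)(10−2) = 9·3·7·8 = 1512 ≡ 5, so v_2 = 5^{−1} = 9 (mod 11).
  i = 3 (α = 7): (7−1)(7−10)(7−3)(7−2) = 6·(−3)·4·5 = −360 ≡ 3, so v_3 = 3^{−1} = 4 (mod 11).
  i = 4 (α = 3): (3−1)(3−10)(3−7)(3−2) = 2·(−7)·(−4)·1 = 56 ≡ 1, so v_4 = 1^{−1} = 1 (mod 11).
  i = 5 (α = 2): (2−1)(2−10)(2−7)(2−3) = 1·(−8)·(−5)·(−1) = −40 ≡ 4, so v_5 = 4^{−1} = 3 (mod 11).
  v = [5, 9, 4, 1, 3].
Step 2: syndromes of r = [5, 4, 5, 6, 0] (all sums mod 11).
  S_0 = Σ v_i r_i = 5·5 + 9·4 + 4·5 + 1·6 + 3·0 = 87 ≡ 10.
  S_1 = Σ v_i α_i r_i = 5·1·5 + 9·10·4 + 4·7·5 + 1·3·6 + 3·2·0 = 543 ≡ 4.
  α_i^2 mod 11 = [1, 1, 5, 9, 4].
  S_2 = Σ v_i α_i^2 r_i = 5·1·5 + 9·1·4 + 4·5·5 + 1·9·6 + 3·4·0 = 215 ≡ 6.
  S = (10, 4, 6) ≠ 0, so r is not a codeword (an error is present).
Step 3: locate the error. For a single error e at position i, S_ℓ = v_i·e·α_i^ℓ, so α_err = S_1/S_0.
  S_0^{−1} = 10^{−1} = 10 (mod 11), so α_err = 4·10 = 40 ≡ 7 = α_3. Error position i = 3.
  Consistency check: S_2/S_1 = 6·3 = 18 ≡ 7 = α_err ✓ (single-error assumption holds).
Step 4: error magnitude e = S_0/v_3 = S_0·∏_{j≠3}(α_3 − α_j) = 10·3 = 30 ≡ 8 (mod 11).
Step 5: correct position 3: c_3 = r_3 − e = 5 − 8 ≡ 8 (mod 11). Hence c = [5, 4, 8, 6, 0].
  Check: interpolating c through the α_i gives m(x) = 10 + 6·x (degree < 2) with m(α_i) = c_i for every i, so c is indeed a codeword.


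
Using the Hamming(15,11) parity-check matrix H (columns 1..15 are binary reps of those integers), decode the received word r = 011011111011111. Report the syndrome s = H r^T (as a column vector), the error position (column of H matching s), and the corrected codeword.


s = (1, 1, 1, 1)^T, error position = 15, corrected codeword c = 011011111011110

Compute s = H r^T mod 2 one row at a time:
  s_1 = 1 + 1 + 0 + 1 + 1 + 1 + 1 + 1 = 7 ≡ 1 (mod 2).
  s_2 = 0 + 1 + 1 + 1 + 1 + 1 + 1 + 1 = 7 ≡ 1 (mod 2).
  s_3 = 1 + 1 + 1 + 1 + 0 + 1 + 1 + 1 = 7 ≡ 1 (mod 2).
  s_4 = 0 + 1 + 1 + 1 + 1 + 1 + 1 + 1 = 7 ≡ 1 (mod 2).
s = (1, 1, 1, 1)^T — this equals column 15 of H (binary 1111), so error is at position 15.
Correct: flip bit 15 of r = 011011111011111 to get c = 011011111011110.


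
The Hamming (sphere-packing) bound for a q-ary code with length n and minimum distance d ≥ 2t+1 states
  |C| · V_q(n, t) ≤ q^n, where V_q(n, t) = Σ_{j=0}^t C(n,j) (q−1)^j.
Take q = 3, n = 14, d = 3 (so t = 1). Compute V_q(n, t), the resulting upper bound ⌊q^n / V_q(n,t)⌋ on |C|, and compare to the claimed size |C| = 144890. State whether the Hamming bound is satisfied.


V_q(n, t) = 29, q^n = 4782969, Hamming bound = 164929, |C| = 144890 ≤ bound (satisfied).

Step 1: Compute V_q(n, t) = Σ_{j=0}^1 C(n, j) (q−1)^j.
  j = 0: C(14,0)·(2)^0 = 1·1 = 1.
  j = 1: C(14,1)·(2)^1 = 14·2 = 28.
  V_q(n, t) = 1 + 28 = 29.
Step 2: q^n = 3^14 = 4782969.
Step 3: Hamming bound ⌊q^n / V_q(n,t)⌋ = ⌊4782969/29⌋ = 164929.
Step 4: Compare |C| = 144890 to 164929: satisfied.
The claimed |C| lies below the Hamming bound.


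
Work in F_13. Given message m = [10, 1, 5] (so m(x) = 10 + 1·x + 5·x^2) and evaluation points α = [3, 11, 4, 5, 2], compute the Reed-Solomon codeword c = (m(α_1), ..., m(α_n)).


c = [6, 2, 3, 10, 6]

Message polynomial: m(x) = 10 + 1·x + 5·x^2 (mod 13).
For each evaluation point α_i, compute m(α_i) mod 13:
  α_1 = 3: Horner steps 5 → 3 → 6, so m(3) = 6.
  α_2 = 11: Horner steps 5 → 4 → 2, so m(11) = 2.
  α_3 = 4: Horner steps 5 → 8 → 3, so m(4) = 3.
  α_4 = 5: Horner steps 5 → 0 → 10, so m(5) = 10.
  α_5 = 2: Horner steps 5 → 11 → 6, so m(2) = 6.
Codeword c = [6, 2, 3, 10, 6] ∈ F_13^5.


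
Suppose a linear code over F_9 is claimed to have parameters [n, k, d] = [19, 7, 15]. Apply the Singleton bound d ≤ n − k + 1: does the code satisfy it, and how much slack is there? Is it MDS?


Singleton RHS = n − k + 1 = 13, slack = -2, bound violated (no such code; not MDS).

Singleton bound: d ≤ n − k + 1.
Here n = 19, k = 7, so n − k + 1 = 13.
Given d = 15, check d ≤ 13: NO.
Slack = (n − k + 1) − d = -2.
The slack is negative: d = 15 exceeds n − k + 1 = 13 by 2, so the Singleton bound is violated and no linear [19, 7, 15]_9 code can exist. In particular it is not MDS (MDS requires d = n − k + 1 exactly).
Description: the claimed parameters are [19, 7, 15]_9; such a code would be impossible (violates the Singleton bound).


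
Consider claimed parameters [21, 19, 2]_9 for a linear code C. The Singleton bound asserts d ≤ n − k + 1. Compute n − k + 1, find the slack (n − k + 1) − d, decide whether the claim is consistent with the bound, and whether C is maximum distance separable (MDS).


Singleton RHS = n − k + 1 = 3, slack = 1, bound satisfied, not MDS.

Singleton bound: d ≤ n − k + 1.
Here n = 21, k = 19, so n − k + 1 = 3.
Given d = 2, check d ≤ 3: YES.
Slack = (n − k + 1) − d = 1.
The code is NOT MDS (slack = 1 > 0).
Description: the claimed parameters are [21, 19, 2]_9; such a code would be non-MDS.


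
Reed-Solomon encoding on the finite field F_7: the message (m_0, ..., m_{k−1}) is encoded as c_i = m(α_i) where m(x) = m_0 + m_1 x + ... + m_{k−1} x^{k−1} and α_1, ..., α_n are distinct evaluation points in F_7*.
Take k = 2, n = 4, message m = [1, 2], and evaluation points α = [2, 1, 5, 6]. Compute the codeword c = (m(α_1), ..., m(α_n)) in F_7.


c = [5, 3, 4, 6]

Message polynomial: m(x) = 1 + 2·x (mod 7).
For each evaluation point α_i, compute m(α_i) mod 7:
  α_1 = 2: Horner steps 2 → 5, so m(2) = 5.
  α_2 = 1: Horner steps 2 → 3, so m(1) = 3.
  α_3 = 5: Horner steps 2 → 4, so m(5) = 4.
  α_4 = 6: Horner steps 2 → 6, so m(6) = 6.
Codeword c = [5, 3, 4, 6] ∈ F_7^4.


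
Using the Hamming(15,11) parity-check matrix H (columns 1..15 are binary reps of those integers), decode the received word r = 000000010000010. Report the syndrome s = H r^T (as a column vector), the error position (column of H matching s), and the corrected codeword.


s = (0, 1, 1, 0)^T, error position = 6, corrected codeword c = 000001010000010

Compute s = H r^T mod 2 one row at a time:
  s_1 = 1 + 0 + 0 + 0 + 0 + 0 + 1 + 0 = 2 ≡ 0 (mod 2).
  s_2 = 0 + 0 + 0 + 0 + 0 + 0 + 1 + 0 = 1 ≡ 1 (mod 2).
  s_3 = 0 + 0 + 0 + 0 + 0 + 0 + 1 + 0 = 1 ≡ 1 (mod 2).
  s_4 = 0 + 0 + 0 + 0 + 0 + 0 + 0 + 0 = 0 ≡ 0 (mod 2).
s = (0, 1, 1, 0)^T — this equals column 6 of H (binary 0110), so error is at position 6.
Correct: flip bit 6 of r = 000000010000010 to get c = 000001010000010.


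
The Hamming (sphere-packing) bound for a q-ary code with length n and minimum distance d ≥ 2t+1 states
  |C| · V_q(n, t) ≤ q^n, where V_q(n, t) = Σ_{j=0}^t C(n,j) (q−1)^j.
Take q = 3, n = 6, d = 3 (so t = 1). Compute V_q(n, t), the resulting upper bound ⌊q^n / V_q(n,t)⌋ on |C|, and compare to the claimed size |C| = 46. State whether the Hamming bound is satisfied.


V_q(n, t) = 13, q^n = 729, Hamming bound = 56, |C| = 46 ≤ bound (satisfied).

Step 1: Compute V_q(n, t) = Σ_{j=0}^1 C(n, j) (q−1)^j.
  j = 0: C(6,0)·(2)^0 = 1·1 = 1.
  j = 1: C(6,1)·(2)^1 = 6·2 = 12.
  V_q(n, t) = 1 + 12 = 13.
Step 2: q^n = 3^6 = 729.
Step 3: Hamming bound ⌊q^n / V_q(n,t)⌋ = ⌊729/13⌋ = 56.
Step 4: Compare |C| = 46 to 56: satisfied.
The claimed |C| lies below the Hamming bound.


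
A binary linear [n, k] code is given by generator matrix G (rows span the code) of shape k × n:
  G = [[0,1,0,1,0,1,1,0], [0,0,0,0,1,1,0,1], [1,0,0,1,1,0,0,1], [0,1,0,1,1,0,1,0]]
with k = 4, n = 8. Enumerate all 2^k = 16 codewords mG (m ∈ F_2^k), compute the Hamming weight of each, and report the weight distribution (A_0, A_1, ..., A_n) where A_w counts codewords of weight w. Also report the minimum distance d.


Weight distribution: A_0 = 1, A_1 = 1, A_2 = 1, A_3 = 4, A_4 = 5, A_5 = 3, A_6 = 1. Minimum distance d = 1.

Enumerate all 2^4 = 16 messages m ∈ F_2^4.
For each, compute codeword c = mG in F_2^8, then tally its weight.
  m = 0000 → c = 00000000, weight = 0.
  m = 1000 → c = 01010110, weight = 4.
  m = 0100 → c = 00001101, weight = 3.
  m = 1100 → c = 01011011, weight = 5.
  m = 0010 → c = 10011001, weight = 4.
  m = 1010 → c = 11001111, weight = 6.
  m = 0110 → c = 10010100, weight = 3.
  m = 1110 → c = 11000010, weight = 3.
  m = 0001 → c = 01011010, weight = 4.
  m = 1001 → c = 00001100, weight = 2.
  m = 0101 → c = 01010111, weight = 5.
  m = 1101 → c = 00000001, weight = 1.
  m = 0011 → c = 11000011, weight = 4.
  m = 1011 → c = 10010101, weight = 4.
  m = 0111 → c = 11001110, weight = 5.
  m = 1111 → c = 10011000, weight = 3.
Tally weights:
  weight 0: 1 codewords.
  weight 1: 1 codewords.
  weight 2: 1 codewords.
  weight 3: 4 codewords.
  weight 4: 5 codewords.
  weight 5: 3 codewords.
  weight 6: 1 codewords.
Minimum distance d = smallest w > 0 with A_w > 0 = 1.
Sanity: Σ A_w = 16 = 2^4 = 16 ✓.


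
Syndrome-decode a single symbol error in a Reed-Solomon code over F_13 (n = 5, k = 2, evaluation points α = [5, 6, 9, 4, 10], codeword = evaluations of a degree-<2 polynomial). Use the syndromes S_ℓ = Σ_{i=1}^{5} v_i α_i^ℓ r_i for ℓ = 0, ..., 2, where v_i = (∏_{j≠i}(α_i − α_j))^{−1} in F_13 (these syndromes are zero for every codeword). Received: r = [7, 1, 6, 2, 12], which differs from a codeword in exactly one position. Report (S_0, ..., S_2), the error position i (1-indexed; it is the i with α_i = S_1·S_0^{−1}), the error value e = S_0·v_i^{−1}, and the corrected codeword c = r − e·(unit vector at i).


S = (2, 10, 11), error at position 1, error magnitude e = 12, c = [8, 1, 6, 2, 12].

Step 1: column multipliers v_i = (∏_{j≠i}(α_i − α_j))^{−1} mod 13.
  i = 1 (α = 5): (5−6)(5−9)(5−4)(5−10) = (−1)·(−4)·1·(−5) = −20 ≡ 6, so v_1 = 6^{−1} = 11 (mod 13).
  i = 2 (α = 6): (6−5)(6−9)(6−4)(6−10) = 1·(−3)·2·(−4) = 24 ≡ 11, so v_2 = 11^{−1} = 6 (mod 13).
  i = 3 (α = 9): (9−5)(9−6)(9−4)(9−10) = 4·3·5·(−1) = −60 ≡ 5, so v_3 = 5^{−1} = 8 (mod 13).
  i = 4 (α = 4): (4−5)(4−6)(4−9)(4−10) = (−1)·(−2)·(−5)·(−6) = 60 ≡ 8, so v_4 = 8^{−1} = 5 (mod 13).
  i = 5 (α = 10): (10−5)(10−6)(10−9)(10−4) = 5·4·1·6 = 120 ≡ 3, so v_5 = 3^{−1} = 9 (mod 13).
  v = [11, 6, 8, 5, 9].
Step 2: syndromes of r = [7, 1, 6, 2, 12] (all sums mod 13).
  S_0 = Σ v_i r_i = 11·7 + 6·1 + 8·6 + 5·2 + 9·12 = 249 ≡ 2.
  S_1 = Σ v_i α_i r_i = 11·5·7 + 6·6·1 + 8·9·6 + 5·4·2 + 9·10·12 = 1973 ≡ 10.
  α_i^2 mod 13 = [12, 10, 3, 3, 9].
  S_2 = Σ v_i α_i^2 r_i = 11·12·7 + 6·10·1 + 8·3·6 + 5·3·2 + 9·9·12 = 2130 ≡ 11.
  S = (2, 10, 11) ≠ 0, so r is not a codeword (an error is present).
Step 3: locate the error. For a single error e at position i, S_ℓ = v_i·e·α_i^ℓ, so α_err = S_1/S_0.
  S_0^{−1} = 2^{−1} = 7 (mod 13), so α_err = 10·7 = 70 ≡ 5 = α_1. Error position i = 1.
  Consistency check: S_2/S_1 = 11·4 = 44 ≡ 5 = α_err ✓ (single-error assumption holds).
Step 4: error magnitude e = S_0/v_1 = S_0·∏_{j≠1}(α_1 − α_j) = 2·6 = 12 ≡ 12 (mod 13).
Step 5: correct position 1: c_1 = r_1 − e = 7 − 12 ≡ 8 (mod 13). Hence c = [8, 1, 6, 2, 12].
  Check: interpolating c through the α_i gives m(x) = 4 + 6·x (degree < 2) with m(α_i) = c_i for every i, so c is indeed a codeword.


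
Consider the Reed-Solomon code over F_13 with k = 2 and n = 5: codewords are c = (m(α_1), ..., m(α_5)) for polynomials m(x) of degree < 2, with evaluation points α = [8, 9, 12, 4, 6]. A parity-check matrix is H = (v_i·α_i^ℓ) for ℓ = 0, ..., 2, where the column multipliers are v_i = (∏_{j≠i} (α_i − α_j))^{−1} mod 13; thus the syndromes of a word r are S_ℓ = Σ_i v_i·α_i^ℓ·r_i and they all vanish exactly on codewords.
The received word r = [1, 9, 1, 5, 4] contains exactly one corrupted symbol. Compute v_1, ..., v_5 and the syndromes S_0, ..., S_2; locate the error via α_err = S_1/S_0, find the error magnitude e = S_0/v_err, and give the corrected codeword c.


S = (4, 6, 9), error at position 1, error magnitude e = 11, c = [3, 9, 1, 5, 4].

Step 1: column multipliers v_i = (∏_{j≠i}(α_i − α_j))^{−1} mod 13.
  i = 1 (α = 8): (8−9)(8−12)(8−4)(8−6) = (−1)·(−4)·4·2 = 32 ≡ 6, so v_1 = 6^{−1} = 11 (mod 13).
  i = 2 (α = 9): (9−8)(9−12)(9−4)(9−6) = 1·(−3)·5·3 = −45 ≡ 7, so v_2 = 7^{−1} = 2 (mod 13).
  i = 3 (α = 12): (12−8)(12−9)(12−4)(12−6) = 4·3·8·6 = 576 ≡ 4, so v_3 = 4^{−1} = 10 (mod 13).
  i = 4 (α = 4): (4−8)(4−9)(4−12)(4−6) = (−4)·(−5)·(−8)·(−2) = 320 ≡ 8, so v_4 = 8^{−1} = 5 (mod 13).
  i = 5 (α = 6): (6−8)(6−9)(6−12)(6−4) = (−2)·(−3)·(−6)·2 = −72 ≡ 6, so v_5 = 6^{−1} = 11 (mod 13).
  v = [11, 2, 10, 5, 11].
Step 2: syndromes of r = [1, 9, 1, 5, 4] (all sums mod 13).
  S_0 = Σ v_i r_i = 11·1 + 2·9 + 10·1 + 5·5 + 11·4 = 108 ≡ 4.
  S_1 = Σ v_i α_i r_i = 11·8·1 + 2·9·9 + 10·12·1 + 5·4·5 + 11·6·4 = 734 ≡ 6.
  α_i^2 mod 13 = [12, 3, 1, 3, 10].
  S_2 = Σ v_i α_i^2 r_i = 11·12·1 + 2·3·9 + 10·1·1 + 5·3·5 + 11·10·4 = 711 ≡ 9.
  S = (4, 6, 9) ≠ 0, so r is not a codeword (an error is present).
Step 3: locate the error. For a single error e at position i, S_ℓ = v_i·e·α_i^ℓ, so α_err = S_1/S_0.
  S_0^{−1} = 4^{−1} = 10 (mod 13), so α_err = 6·10 = 60 ≡ 8 = α_1. Error position i = 1.
  Consistency check: S_2/S_1 = 9·11 = 99 ≡ 8 = α_err ✓ (single-error assumption holds).
Step 4: error magnitude e = S_0/v_1 = S_0·∏_{j≠1}(α_1 − α_j) = 4·6 = 24 ≡ 11 (mod 13).
Step 5: correct position 1: c_1 = r_1 − e = 1 − 11 ≡ 3 (mod 13). Hence c = [3, 9, 1, 5, 4].
  Check: interpolating c through the α_i gives m(x) = 7 + 6·x (degree < 2) with m(α_i) = c_i for every i, so c is indeed a codeword.


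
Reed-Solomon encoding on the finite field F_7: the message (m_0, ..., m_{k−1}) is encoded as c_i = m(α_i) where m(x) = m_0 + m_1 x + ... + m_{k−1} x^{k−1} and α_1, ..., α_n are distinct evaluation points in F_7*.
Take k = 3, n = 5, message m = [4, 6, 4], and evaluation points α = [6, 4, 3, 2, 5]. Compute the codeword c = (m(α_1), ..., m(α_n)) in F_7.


c = [2, 1, 2, 4, 1]

Message polynomial: m(x) = 4 + 6·x + 4·x^2 (mod 7).
For each evaluation point α_i, compute m(α_i) mod 7:
  α_1 = 6: Horner steps 4 → 2 → 2, so m(6) = 2.
  α_2 = 4: Horner steps 4 → 1 → 1, so m(4) = 1.
  α_3 = 3: Horner steps 4 → 4 → 2, so m(3) = 2.
  α_4 = 2: Horner steps 4 → 0 → 4, so m(2) = 4.
  α_5 = 5: Horner steps 4 → 5 → 1, so m(5) = 1.
Codeword c = [2, 1, 2, 4, 1] ∈ F_7^5.


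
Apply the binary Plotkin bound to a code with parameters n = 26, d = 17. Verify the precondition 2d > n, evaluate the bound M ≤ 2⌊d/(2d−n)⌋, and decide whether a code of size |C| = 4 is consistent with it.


Plotkin bound M ≤ 4; given |C| = 4 ≤ bound (satisfied).

Check applicability: 2d = 34, n = 26.
2d − n = 8 > 0, so Plotkin applies.
Compute d/(2d−n) = 17/8 ≈ 2.1250.
⌊d/(2d−n)⌋ = 2.
Plotkin bound: M ≤ 2·2 = 4.
Given |C| = 4, check: satisfied.
This |C| is at the Plotkin bound.


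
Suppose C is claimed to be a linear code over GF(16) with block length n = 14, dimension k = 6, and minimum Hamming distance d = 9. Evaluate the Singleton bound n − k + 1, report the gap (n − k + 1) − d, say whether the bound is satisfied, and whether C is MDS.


Singleton RHS = n − k + 1 = 9, slack = 0, bound satisfied, MDS.

Singleton bound: d ≤ n − k + 1.
Here n = 14, k = 6, so n − k + 1 = 9.
Given d = 9, check d ≤ 9: YES.
Slack = (n − k + 1) − d = 0.
The code is MDS (slack = 0).
Description: the claimed parameters are [14, 6, 9]_16; such a code would be MDS (meets Singleton bound).


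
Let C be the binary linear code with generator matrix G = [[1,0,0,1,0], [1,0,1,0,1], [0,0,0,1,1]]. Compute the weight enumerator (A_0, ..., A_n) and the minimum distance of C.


Weight distribution: A_0 = 1, A_1 = 1, A_2 = 3, A_3 = 3. Minimum distance d = 1.

Enumerate all 2^3 = 8 messages m ∈ F_2^3.
For each, compute codeword c = mG in F_2^5, then tally its weight.
  m = 000 → c = 00000, weight = 0.
  m = 100 → c = 10010, weight = 2.
  m = 010 → c = 10101, weight = 3.
  m = 110 → c = 00111, weight = 3.
  m = 001 → c = 00011, weight = 2.
  m = 101 → c = 10001, weight = 2.
  m = 011 → c = 10110, weight = 3.
  m = 111 → c = 00100, weight = 1.
Tally weights:
  weight 0: 1 codewords.
  weight 1: 1 codewords.
  weight 2: 3 codewords.
  weight 3: 3 codewords.
Minimum distance d = smallest w > 0 with A_w > 0 = 1.
Sanity: Σ A_w = 8 = 2^3 = 8 ✓.


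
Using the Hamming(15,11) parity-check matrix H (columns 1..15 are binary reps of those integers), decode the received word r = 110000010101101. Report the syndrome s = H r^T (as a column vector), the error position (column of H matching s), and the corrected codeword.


s = (1, 1, 1, 1)^T, error position = 15, corrected codeword c = 110000010101100

Compute s = H r^T mod 2 one row at a time:
  s_1 = 1 + 0 + 1 + 0 + 1 + 1 + 0 + 1 = 5 ≡ 1 (mod 2).
  s_2 = 0 + 0 + 0 + 0 + 1 + 1 + 0 + 1 = 3 ≡ 1 (mod 2).
  s_3 = 1 + 0 + 0 + 0 + 1 + 0 + 0 + 1 = 3 ≡ 1 (mod 2).
  s_4 = 1 + 0 + 0 + 0 + 0 + 0 + 1 + 1 = 3 ≡ 1 (mod 2).
s = (1, 1, 1, 1)^T — this equals column 15 of H (binary 1111), so error is at position 15.
Correct: flip bit 15 of r = 110000010101101 to get c = 110000010101100.


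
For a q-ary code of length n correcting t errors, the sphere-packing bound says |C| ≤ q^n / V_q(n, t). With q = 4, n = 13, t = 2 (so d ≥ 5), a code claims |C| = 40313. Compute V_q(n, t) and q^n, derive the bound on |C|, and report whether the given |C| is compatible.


V_q(n, t) = 742, q^n = 67108864, Hamming bound = 90443, |C| = 40313 ≤ bound (satisfied).

Step 1: Compute V_q(n, t) = Σ_{j=0}^2 C(n, j) (q−1)^j.
  j = 0: C(13,0)·(3)^0 = 1·1 = 1.
  j = 1: C(13,1)·(3)^1 = 13·3 = 39.
  j = 2: C(13,2)·(3)^2 = 78·9 = 702.
  V_q(n, t) = 1 + 39 + 702 = 742.
Step 2: q^n = 4^13 = 67108864.
Step 3: Hamming bound ⌊q^n / V_q(n,t)⌋ = ⌊67108864/742⌋ = 90443.
Step 4: Compare |C| = 40313 to 90443: satisfied.
The claimed |C| lies below the Hamming bound.


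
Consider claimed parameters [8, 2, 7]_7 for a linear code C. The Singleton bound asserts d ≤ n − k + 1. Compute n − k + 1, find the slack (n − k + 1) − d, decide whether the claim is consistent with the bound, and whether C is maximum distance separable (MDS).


Singleton RHS = n − k + 1 = 7, slack = 0, bound satisfied, MDS.

Singleton bound: d ≤ n − k + 1.
Here n = 8, k = 2, so n − k + 1 = 7.
Given d = 7, check d ≤ 7: YES.
Slack = (n − k + 1) − d = 0.
The code is MDS (slack = 0).
Description: the claimed parameters are [8, 2, 7]_7; such a code would be MDS (meets Singleton bound).


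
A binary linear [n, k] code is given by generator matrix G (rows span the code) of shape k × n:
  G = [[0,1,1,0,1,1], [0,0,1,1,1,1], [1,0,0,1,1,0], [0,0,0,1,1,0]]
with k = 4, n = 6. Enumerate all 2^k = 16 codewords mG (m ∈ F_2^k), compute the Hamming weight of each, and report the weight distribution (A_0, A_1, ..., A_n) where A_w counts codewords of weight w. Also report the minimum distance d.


Weight distribution: A_0 = 1, A_1 = 1, A_2 = 4, A_3 = 4, A_4 = 3, A_5 = 3. Minimum distance d = 1.

Enumerate all 2^4 = 16 messages m ∈ F_2^4.
For each, compute codeword c = mG in F_2^6, then tally its weight.
  m = 0000 → c = 000000, weight = 0.
  m = 1000 → c = 011011, weight = 4.
  m = 0100 → c = 001111, weight = 4.
  m = 1100 → c = 010100, weight = 2.
  m = 0010 → c = 100110, weight = 3.
  m = 1010 → c = 111101, weight = 5.
  m = 0110 → c = 101001, weight = 3.
  m = 1110 → c = 110010, weight = 3.
  m = 0001 → c = 000110, weight = 2.
  m = 1001 → c = 011101, weight = 4.
  m = 0101 → c = 001001, weight = 2.
  m = 1101 → c = 010010, weight = 2.
  m = 0011 → c = 100000, weight = 1.
  m = 1011 → c = 111011, weight = 5.
  m = 0111 → c = 101111, weight = 5.
  m = 1111 → c = 110100, weight = 3.
Tally weights:
  weight 0: 1 codewords.
  weight 1: 1 codewords.
  weight 2: 4 codewords.
  weight 3: 4 codewords.
  weight 4: 3 codewords.
  weight 5: 3 codewords.
Minimum distance d = smallest w > 0 with A_w > 0 = 1.
Sanity: Σ A_w = 16 = 2^4 = 16 ✓.
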